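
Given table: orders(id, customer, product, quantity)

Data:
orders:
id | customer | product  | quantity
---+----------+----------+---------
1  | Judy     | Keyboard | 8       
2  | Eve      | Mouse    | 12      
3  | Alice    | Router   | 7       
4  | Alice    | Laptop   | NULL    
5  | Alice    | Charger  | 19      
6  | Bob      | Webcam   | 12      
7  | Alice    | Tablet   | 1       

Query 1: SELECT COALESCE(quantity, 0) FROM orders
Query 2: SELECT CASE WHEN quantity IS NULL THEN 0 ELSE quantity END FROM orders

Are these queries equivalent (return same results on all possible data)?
Yes, equivalent

Both queries return: [(0,), (1,), (7,), (8,), (12,), (12,), (19,)]

Reason: COALESCE vs CASE for NULL handling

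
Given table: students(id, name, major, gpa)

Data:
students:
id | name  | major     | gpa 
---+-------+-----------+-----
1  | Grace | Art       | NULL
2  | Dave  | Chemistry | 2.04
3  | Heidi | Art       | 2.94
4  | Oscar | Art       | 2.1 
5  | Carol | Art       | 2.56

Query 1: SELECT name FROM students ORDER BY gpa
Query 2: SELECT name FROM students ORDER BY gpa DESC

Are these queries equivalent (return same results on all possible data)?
No, not equivalent

Query 1 returns: [('Grace',), ('Dave',), ('Oscar',), ('Carol',), ('Heidi',)]
Query 2 returns: [('Heidi',), ('Carol',), ('Oscar',), ('Dave',), ('Grace',)]

Reason: ASC vs DESC gives opposite ordering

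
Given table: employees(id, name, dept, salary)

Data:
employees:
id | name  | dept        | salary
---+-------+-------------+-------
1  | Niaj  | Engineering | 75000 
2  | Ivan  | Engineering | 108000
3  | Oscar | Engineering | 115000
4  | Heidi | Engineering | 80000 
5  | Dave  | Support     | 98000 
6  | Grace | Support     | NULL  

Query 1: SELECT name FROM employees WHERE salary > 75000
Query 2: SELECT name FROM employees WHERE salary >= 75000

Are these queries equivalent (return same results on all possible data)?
No, not equivalent

Query 1 returns: [('Ivan',), ('Oscar',), ('Heidi',), ('Dave',)]
Query 2 returns: [('Niaj',), ('Ivan',), ('Oscar',), ('Heidi',), ('Dave',)]

Reason: > vs >= gives different results when salary = 75000 exists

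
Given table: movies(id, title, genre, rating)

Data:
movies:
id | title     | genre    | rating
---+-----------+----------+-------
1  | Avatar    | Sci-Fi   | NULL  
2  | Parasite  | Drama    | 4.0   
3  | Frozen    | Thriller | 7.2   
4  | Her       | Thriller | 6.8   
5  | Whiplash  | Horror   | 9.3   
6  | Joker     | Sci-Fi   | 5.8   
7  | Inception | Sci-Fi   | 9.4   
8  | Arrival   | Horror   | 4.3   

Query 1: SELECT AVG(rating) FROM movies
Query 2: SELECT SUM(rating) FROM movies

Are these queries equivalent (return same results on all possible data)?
No, not equivalent

Query 1 returns: [(6.685714285714285,)]
Query 2 returns: [(46.8,)]

Reason: AVG vs SUM give different aggregate values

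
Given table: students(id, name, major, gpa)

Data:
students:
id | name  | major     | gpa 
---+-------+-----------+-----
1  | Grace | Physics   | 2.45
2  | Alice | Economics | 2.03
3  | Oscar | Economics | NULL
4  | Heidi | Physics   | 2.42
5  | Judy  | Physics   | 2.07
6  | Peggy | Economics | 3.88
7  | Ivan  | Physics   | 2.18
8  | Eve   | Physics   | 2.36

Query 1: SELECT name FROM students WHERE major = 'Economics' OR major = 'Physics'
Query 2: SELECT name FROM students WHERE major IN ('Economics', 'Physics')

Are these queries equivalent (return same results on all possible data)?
Yes, equivalent

Both queries return: [('Alice',), ('Eve',), ('Grace',), ('Heidi',), ('Ivan',), ('Judy',), ('Oscar',), ('Peggy',)]

Reason: OR vs IN are equivalent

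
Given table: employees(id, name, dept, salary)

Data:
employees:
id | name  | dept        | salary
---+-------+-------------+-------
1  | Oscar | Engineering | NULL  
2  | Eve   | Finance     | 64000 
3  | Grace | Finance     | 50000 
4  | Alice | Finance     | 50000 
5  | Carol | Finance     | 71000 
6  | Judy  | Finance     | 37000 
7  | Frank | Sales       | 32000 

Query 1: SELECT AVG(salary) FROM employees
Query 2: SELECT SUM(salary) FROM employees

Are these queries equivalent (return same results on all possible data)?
No, not equivalent

Query 1 returns: [(50666.666666666664,)]
Query 2 returns: [(304000,)]

Reason: AVG vs SUM give different aggregate values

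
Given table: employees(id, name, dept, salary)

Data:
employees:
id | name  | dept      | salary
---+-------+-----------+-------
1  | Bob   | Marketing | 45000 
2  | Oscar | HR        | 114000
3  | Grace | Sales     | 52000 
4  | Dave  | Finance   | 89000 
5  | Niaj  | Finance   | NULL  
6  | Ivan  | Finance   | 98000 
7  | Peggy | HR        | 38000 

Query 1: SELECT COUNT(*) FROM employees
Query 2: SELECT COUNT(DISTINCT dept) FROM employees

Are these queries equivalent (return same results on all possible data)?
No, not equivalent

Query 1 returns: [(7,)]
Query 2 returns: [(4,)]

Reason: COUNT(*) counts rows, COUNT(DISTINCT dept) counts unique depts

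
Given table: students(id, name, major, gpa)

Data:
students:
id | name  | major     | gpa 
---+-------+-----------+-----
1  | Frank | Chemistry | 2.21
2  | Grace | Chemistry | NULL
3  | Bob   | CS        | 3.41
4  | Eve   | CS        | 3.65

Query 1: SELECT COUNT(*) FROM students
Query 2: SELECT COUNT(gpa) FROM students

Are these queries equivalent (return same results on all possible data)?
No, not equivalent

Query 1 returns: [(4,)]
Query 2 returns: [(3,)]

Reason: COUNT(*) includes NULLs, COUNT(column) excludes them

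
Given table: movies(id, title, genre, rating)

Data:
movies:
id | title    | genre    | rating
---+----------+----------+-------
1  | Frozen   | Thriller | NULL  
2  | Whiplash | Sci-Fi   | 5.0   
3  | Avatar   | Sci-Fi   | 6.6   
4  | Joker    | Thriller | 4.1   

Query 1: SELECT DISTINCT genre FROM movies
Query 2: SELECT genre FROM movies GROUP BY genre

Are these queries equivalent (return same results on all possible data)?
Yes, equivalent

Both queries return: [('Sci-Fi',), ('Thriller',)]

Reason: Both get unique genres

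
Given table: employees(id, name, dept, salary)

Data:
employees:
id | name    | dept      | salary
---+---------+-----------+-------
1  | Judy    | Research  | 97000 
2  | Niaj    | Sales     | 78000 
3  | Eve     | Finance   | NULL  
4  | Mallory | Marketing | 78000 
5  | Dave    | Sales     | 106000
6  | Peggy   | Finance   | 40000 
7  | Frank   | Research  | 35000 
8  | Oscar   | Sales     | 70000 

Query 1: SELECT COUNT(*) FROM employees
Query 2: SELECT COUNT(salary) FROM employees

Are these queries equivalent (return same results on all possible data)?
No, not equivalent

Query 1 returns: [(8,)]
Query 2 returns: [(7,)]

Reason: COUNT(*) includes NULLs, COUNT(column) excludes them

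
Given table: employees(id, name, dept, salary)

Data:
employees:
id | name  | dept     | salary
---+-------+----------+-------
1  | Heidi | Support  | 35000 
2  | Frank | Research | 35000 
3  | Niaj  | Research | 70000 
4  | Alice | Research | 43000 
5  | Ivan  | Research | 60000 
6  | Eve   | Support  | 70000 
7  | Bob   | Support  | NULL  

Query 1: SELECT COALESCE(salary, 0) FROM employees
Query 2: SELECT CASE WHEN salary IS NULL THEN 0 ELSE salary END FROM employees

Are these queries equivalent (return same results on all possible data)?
Yes, equivalent

Both queries return: [(0,), (35000,), (35000,), (43000,), (60000,), (70000,), (70000,)]

Reason: COALESCE vs CASE for NULL handling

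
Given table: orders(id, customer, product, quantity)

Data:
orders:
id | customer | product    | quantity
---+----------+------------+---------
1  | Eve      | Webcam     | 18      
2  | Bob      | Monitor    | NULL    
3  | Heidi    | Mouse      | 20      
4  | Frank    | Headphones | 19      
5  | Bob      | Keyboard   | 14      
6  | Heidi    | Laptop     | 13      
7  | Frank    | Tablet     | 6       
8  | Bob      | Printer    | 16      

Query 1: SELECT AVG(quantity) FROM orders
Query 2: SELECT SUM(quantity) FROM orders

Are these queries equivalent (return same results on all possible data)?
No, not equivalent

Query 1 returns: [(15.142857142857142,)]
Query 2 returns: [(106,)]

Reason: AVG vs SUM give different aggregate values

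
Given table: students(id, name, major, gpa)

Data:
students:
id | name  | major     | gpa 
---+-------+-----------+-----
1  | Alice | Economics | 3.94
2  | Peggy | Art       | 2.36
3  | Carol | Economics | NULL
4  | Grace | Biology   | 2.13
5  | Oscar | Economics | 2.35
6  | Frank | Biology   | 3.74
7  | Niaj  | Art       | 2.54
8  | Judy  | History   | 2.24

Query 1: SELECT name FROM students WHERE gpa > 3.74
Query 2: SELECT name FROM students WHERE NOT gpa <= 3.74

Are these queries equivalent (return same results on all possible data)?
Yes, equivalent

Both queries return: [('Alice',)]

Reason: Both filter gpa > 3.74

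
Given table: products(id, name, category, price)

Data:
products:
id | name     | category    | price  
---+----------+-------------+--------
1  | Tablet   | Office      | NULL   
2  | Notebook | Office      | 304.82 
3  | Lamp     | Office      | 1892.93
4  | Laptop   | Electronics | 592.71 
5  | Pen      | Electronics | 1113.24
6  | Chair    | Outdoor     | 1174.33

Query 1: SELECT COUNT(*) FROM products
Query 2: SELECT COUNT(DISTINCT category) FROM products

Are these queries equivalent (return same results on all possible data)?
No, not equivalent

Query 1 returns: [(6,)]
Query 2 returns: [(3,)]

Reason: COUNT(*) counts rows, COUNT(DISTINCT category) counts unique categorys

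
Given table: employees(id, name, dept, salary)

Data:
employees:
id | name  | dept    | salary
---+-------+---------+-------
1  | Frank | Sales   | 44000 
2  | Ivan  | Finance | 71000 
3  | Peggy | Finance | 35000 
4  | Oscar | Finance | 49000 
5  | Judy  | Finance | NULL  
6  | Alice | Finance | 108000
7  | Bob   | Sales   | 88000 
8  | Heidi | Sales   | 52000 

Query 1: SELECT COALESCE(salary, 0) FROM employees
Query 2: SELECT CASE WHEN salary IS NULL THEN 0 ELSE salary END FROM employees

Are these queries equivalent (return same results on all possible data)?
Yes, equivalent

Both queries return: [(0,), (35000,), (44000,), (49000,), (52000,), (71000,), (88000,), (108000,)]

Reason: COALESCE vs CASE for NULL handling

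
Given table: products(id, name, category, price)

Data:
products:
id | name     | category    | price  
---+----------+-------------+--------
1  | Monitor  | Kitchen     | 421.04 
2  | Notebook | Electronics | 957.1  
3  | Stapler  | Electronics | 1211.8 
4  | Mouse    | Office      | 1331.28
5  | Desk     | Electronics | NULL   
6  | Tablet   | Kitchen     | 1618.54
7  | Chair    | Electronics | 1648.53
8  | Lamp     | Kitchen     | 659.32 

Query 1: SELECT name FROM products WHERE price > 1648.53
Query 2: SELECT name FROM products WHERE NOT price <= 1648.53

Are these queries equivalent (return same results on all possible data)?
Yes, equivalent

Both queries return: []

Reason: Both filter price > 1648.53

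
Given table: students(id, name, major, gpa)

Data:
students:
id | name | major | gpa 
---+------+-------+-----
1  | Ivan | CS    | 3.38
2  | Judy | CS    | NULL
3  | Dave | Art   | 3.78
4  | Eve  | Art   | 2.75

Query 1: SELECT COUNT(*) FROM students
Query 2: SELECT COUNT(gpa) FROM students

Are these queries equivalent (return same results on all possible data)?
No, not equivalent

Query 1 returns: [(4,)]
Query 2 returns: [(3,)]

Reason: COUNT(*) includes NULLs, COUNT(column) excludes them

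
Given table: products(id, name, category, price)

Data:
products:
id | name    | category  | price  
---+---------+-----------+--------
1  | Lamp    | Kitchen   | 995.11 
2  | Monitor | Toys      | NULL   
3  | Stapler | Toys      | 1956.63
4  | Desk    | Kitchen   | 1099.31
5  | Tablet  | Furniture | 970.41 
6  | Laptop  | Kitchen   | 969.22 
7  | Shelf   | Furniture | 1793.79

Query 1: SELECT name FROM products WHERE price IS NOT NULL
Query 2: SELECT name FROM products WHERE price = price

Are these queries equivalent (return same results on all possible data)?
Yes, equivalent

Both queries return: [('Desk',), ('Lamp',), ('Laptop',), ('Shelf',), ('Stapler',), ('Tablet',)]

Reason: IS NOT NULL vs self-equality (both exclude NULLs)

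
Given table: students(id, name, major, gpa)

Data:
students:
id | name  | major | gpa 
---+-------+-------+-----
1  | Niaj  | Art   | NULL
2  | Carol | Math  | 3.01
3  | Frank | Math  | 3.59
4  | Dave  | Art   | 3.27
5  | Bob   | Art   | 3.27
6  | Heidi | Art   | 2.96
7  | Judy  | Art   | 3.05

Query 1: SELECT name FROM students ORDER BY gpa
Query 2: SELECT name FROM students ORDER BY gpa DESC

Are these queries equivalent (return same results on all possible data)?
No, not equivalent

Query 1 returns: [('Niaj',), ('Heidi',), ('Carol',), ('Judy',), ('Dave',), ('Bob',), ('Frank',)]
Query 2 returns: [('Frank',), ('Dave',), ('Bob',), ('Judy',), ('Carol',), ('Heidi',), ('Niaj',)]

Reason: ASC vs DESC gives opposite ordering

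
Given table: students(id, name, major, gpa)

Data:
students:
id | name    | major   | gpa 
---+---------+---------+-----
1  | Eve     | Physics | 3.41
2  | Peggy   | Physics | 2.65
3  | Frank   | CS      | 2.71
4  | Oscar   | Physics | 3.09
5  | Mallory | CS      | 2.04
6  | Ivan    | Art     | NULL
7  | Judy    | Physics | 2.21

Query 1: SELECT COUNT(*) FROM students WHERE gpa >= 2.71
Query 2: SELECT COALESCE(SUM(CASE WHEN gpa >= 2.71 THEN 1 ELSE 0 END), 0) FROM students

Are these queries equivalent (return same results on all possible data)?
Yes, equivalent

Both queries return: [(3,)]

Reason: COUNT with WHERE vs conditional SUM (COALESCE handles empty-table NULL)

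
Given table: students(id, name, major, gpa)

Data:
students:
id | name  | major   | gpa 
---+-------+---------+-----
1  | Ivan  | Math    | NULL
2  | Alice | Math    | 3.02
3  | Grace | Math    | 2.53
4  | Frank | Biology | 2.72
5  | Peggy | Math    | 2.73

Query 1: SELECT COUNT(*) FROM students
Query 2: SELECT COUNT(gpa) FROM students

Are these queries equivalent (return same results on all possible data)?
No, not equivalent

Query 1 returns: [(5,)]
Query 2 returns: [(4,)]

Reason: COUNT(*) includes NULLs, COUNT(column) excludes them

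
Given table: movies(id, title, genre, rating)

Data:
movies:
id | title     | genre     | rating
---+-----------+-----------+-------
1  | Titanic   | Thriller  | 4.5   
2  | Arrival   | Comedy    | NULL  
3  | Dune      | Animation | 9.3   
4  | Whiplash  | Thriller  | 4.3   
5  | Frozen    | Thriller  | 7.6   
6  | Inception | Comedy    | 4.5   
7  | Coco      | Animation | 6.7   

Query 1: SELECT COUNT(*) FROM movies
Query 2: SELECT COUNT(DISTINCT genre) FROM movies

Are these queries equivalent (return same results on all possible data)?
No, not equivalent

Query 1 returns: [(7,)]
Query 2 returns: [(3,)]

Reason: COUNT(*) counts rows, COUNT(DISTINCT genre) counts unique genres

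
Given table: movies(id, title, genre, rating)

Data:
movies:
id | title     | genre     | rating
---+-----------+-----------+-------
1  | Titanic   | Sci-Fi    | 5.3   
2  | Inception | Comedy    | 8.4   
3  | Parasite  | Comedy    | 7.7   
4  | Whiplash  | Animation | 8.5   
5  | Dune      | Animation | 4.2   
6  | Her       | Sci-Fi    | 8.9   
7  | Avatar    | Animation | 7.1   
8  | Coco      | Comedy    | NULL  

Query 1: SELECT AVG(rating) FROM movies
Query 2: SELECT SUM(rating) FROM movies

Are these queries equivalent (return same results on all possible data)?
No, not equivalent

Query 1 returns: [(7.1571428571428575,)]
Query 2 returns: [(50.1,)]

Reason: AVG vs SUM give different aggregate values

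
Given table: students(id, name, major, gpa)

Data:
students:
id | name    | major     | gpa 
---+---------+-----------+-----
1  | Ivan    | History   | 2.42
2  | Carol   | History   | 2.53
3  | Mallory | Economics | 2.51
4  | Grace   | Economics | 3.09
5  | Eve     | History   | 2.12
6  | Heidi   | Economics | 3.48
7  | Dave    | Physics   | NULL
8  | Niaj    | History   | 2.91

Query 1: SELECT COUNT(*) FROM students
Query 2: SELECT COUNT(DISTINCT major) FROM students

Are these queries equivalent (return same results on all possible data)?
No, not equivalent

Query 1 returns: [(8,)]
Query 2 returns: [(3,)]

Reason: COUNT(*) counts rows, COUNT(DISTINCT major) counts unique majors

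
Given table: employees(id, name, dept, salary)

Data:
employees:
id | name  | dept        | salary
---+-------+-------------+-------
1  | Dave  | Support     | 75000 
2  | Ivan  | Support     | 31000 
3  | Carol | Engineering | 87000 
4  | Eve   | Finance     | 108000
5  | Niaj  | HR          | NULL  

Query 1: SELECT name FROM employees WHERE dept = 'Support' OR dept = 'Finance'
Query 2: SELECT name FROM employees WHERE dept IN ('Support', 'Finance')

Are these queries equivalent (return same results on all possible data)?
Yes, equivalent

Both queries return: [('Dave',), ('Eve',), ('Ivan',)]

Reason: OR vs IN are equivalent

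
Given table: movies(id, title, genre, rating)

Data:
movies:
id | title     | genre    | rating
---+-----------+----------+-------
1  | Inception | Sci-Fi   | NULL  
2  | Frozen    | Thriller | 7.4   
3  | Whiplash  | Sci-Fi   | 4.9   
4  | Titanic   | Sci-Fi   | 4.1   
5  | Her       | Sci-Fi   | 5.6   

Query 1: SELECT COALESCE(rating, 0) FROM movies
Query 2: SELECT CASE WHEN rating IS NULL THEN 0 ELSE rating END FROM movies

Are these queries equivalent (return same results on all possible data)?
Yes, equivalent

Both queries return: [(0,), (4.1,), (4.9,), (5.6,), (7.4,)]

Reason: COALESCE vs CASE for NULL handling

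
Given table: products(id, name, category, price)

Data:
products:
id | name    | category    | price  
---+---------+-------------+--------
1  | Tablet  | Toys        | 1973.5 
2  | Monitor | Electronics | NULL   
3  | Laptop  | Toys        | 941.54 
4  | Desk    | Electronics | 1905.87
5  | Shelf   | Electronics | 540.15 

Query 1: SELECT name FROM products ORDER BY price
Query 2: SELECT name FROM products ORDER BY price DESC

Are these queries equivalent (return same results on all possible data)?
No, not equivalent

Query 1 returns: [('Monitor',), ('Shelf',), ('Laptop',), ('Desk',), ('Tablet',)]
Query 2 returns: [('Tablet',), ('Desk',), ('Laptop',), ('Shelf',), ('Monitor',)]

Reason: ASC vs DESC gives opposite ordering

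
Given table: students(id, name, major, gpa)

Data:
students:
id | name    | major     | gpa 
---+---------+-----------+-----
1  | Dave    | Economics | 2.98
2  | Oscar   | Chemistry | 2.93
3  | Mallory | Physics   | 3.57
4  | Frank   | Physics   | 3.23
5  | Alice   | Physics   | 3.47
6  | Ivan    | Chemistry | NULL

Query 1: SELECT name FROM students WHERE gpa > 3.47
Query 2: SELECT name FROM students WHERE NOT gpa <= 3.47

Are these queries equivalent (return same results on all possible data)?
Yes, equivalent

Both queries return: [('Mallory',)]

Reason: Both filter gpa > 3.47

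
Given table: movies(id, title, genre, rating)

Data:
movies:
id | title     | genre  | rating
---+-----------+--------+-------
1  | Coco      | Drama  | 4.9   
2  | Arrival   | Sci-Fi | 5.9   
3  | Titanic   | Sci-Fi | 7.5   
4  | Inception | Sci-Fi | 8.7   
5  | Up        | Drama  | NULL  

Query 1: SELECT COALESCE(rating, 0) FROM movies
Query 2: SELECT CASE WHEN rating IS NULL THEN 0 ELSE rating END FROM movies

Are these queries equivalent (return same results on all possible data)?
Yes, equivalent

Both queries return: [(0,), (4.9,), (5.9,), (7.5,), (8.7,)]

Reason: COALESCE vs CASE for NULL handling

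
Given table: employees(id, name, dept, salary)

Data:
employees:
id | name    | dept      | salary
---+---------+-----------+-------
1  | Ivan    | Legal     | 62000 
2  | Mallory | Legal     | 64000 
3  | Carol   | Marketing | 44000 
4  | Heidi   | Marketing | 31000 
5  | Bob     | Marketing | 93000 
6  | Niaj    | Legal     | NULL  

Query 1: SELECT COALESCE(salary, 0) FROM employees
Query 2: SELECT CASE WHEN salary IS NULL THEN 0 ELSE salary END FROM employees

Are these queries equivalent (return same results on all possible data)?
Yes, equivalent

Both queries return: [(0,), (31000,), (44000,), (62000,), (64000,), (93000,)]

Reason: COALESCE vs CASE for NULL handling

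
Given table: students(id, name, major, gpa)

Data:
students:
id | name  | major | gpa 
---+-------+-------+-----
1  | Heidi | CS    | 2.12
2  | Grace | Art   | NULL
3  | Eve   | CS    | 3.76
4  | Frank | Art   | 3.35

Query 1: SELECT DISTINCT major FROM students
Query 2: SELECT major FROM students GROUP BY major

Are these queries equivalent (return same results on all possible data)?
Yes, equivalent

Both queries return: [('Art',), ('CS',)]

Reason: Both get unique majors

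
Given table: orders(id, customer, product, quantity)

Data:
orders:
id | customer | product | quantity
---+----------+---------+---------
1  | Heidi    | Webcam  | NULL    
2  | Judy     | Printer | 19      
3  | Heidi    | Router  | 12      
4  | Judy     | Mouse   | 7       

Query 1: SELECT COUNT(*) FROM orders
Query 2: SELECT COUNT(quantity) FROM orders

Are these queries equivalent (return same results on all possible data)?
No, not equivalent

Query 1 returns: [(4,)]
Query 2 returns: [(3,)]

Reason: COUNT(*) includes NULLs, COUNT(column) excludes them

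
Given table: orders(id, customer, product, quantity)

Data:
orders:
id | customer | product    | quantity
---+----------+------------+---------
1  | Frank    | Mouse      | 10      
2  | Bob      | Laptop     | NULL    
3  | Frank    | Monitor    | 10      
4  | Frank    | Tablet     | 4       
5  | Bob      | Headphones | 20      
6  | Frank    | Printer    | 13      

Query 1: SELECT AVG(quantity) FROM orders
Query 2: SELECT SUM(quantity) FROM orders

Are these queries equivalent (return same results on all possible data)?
No, not equivalent

Query 1 returns: [(11.4,)]
Query 2 returns: [(57,)]

Reason: AVG vs SUM give different aggregate values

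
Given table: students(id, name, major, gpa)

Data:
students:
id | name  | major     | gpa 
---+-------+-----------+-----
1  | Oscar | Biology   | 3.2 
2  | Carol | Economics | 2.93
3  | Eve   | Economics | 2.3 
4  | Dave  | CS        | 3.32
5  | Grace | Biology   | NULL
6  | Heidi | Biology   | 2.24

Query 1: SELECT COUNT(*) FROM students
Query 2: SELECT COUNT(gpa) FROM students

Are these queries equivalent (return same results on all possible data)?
No, not equivalent

Query 1 returns: [(6,)]
Query 2 returns: [(5,)]

Reason: COUNT(*) includes NULLs, COUNT(column) excludes them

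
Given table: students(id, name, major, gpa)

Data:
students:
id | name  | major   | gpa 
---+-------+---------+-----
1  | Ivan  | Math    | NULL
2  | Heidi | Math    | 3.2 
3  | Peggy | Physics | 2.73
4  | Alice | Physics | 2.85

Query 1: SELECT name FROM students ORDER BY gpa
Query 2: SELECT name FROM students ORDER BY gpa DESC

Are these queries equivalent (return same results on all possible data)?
No, not equivalent

Query 1 returns: [('Ivan',), ('Peggy',), ('Alice',), ('Heidi',)]
Query 2 returns: [('Heidi',), ('Alice',), ('Peggy',), ('Ivan',)]

Reason: ASC vs DESC gives opposite ordering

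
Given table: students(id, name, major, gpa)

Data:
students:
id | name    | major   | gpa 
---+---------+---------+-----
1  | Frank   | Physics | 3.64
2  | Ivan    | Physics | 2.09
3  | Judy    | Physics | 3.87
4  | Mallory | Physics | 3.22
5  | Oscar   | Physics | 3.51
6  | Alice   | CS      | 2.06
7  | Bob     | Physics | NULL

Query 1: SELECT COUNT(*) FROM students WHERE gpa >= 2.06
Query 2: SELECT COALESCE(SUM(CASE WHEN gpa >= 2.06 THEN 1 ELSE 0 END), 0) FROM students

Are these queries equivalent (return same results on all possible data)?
Yes, equivalent

Both queries return: [(6,)]

Reason: COUNT with WHERE vs conditional SUM (COALESCE handles empty-table NULL)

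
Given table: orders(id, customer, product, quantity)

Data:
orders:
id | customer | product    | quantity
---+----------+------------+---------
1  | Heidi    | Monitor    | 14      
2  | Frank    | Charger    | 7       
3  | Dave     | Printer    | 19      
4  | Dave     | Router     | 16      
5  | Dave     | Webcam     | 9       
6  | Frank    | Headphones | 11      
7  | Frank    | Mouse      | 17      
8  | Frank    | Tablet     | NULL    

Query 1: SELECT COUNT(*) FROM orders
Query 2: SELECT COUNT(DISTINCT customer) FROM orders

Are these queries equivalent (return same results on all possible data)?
No, not equivalent

Query 1 returns: [(8,)]
Query 2 returns: [(3,)]

Reason: COUNT(*) counts rows, COUNT(DISTINCT customer) counts unique customers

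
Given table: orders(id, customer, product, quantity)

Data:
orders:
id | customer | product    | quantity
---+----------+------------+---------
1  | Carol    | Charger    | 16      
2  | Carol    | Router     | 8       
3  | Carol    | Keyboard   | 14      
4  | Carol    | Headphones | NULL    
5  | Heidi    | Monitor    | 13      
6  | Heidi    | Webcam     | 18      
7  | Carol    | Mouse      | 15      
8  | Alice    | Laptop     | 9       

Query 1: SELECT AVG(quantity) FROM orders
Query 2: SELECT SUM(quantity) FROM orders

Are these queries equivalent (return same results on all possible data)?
No, not equivalent

Query 1 returns: [(13.285714285714286,)]
Query 2 returns: [(93,)]

Reason: AVG vs SUM give different aggregate values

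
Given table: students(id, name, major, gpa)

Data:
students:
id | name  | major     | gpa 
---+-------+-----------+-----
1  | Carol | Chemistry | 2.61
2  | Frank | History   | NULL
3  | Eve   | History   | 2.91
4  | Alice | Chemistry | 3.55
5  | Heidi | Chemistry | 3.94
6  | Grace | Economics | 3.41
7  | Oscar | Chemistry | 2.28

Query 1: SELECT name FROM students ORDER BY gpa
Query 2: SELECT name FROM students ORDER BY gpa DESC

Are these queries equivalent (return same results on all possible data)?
No, not equivalent

Query 1 returns: [('Frank',), ('Oscar',), ('Carol',), ('Eve',), ('Grace',), ('Alice',), ('Heidi',)]
Query 2 returns: [('Heidi',), ('Alice',), ('Grace',), ('Eve',), ('Carol',), ('Oscar',), ('Frank',)]

Reason: ASC vs DESC gives opposite ordering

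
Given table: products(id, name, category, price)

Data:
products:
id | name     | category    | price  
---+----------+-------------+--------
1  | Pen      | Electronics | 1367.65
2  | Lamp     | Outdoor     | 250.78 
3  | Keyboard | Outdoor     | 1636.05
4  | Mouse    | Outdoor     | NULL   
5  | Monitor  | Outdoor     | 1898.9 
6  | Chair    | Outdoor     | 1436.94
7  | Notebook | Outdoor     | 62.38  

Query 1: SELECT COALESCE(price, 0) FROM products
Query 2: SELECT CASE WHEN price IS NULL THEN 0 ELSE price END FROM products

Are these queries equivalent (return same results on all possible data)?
Yes, equivalent

Both queries return: [(0,), (62.38,), (250.78,), (1367.65,), (1436.94,), (1636.05,), (1898.9,)]

Reason: COALESCE vs CASE for NULL handling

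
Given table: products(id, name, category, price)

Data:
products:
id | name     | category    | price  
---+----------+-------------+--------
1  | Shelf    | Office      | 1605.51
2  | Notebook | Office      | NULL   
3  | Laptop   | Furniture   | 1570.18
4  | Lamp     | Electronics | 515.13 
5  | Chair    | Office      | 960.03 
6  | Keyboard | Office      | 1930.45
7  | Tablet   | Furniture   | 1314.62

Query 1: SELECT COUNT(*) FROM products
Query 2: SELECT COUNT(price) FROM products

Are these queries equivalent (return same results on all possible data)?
No, not equivalent

Query 1 returns: [(7,)]
Query 2 returns: [(6,)]

Reason: COUNT(*) includes NULLs, COUNT(column) excludes them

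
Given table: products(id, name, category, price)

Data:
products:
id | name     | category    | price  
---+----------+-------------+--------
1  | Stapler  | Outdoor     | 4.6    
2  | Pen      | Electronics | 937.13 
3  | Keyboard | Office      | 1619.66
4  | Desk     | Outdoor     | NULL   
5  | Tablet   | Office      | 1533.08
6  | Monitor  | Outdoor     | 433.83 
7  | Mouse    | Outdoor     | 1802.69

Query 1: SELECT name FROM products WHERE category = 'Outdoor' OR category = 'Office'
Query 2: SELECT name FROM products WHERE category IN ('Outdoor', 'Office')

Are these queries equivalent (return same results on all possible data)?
Yes, equivalent

Both queries return: [('Desk',), ('Keyboard',), ('Monitor',), ('Mouse',), ('Stapler',), ('Tablet',)]

Reason: OR vs IN are equivalent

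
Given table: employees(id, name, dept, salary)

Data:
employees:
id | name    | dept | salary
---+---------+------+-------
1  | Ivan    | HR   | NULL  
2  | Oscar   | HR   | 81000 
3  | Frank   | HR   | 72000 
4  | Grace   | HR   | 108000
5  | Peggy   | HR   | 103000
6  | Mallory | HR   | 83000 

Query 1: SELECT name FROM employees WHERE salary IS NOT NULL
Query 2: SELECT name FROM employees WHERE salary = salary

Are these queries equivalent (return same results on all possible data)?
Yes, equivalent

Both queries return: [('Frank',), ('Grace',), ('Mallory',), ('Oscar',), ('Peggy',)]

Reason: IS NOT NULL vs self-equality (both exclude NULLs)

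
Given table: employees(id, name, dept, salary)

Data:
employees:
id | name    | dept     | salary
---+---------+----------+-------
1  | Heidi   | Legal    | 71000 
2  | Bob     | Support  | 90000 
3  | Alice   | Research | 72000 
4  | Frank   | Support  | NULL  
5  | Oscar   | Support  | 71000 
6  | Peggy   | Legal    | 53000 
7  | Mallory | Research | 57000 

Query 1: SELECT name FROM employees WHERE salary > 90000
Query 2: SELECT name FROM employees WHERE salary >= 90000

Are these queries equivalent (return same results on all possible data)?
No, not equivalent

Query 1 returns: []
Query 2 returns: [('Bob',)]

Reason: > vs >= gives different results when salary = 90000 exists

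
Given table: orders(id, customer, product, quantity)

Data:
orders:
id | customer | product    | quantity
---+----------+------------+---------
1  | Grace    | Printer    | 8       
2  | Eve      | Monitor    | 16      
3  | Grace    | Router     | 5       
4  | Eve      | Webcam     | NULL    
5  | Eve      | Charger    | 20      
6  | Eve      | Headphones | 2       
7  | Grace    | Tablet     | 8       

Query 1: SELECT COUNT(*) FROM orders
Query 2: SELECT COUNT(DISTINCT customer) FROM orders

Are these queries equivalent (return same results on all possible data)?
No, not equivalent

Query 1 returns: [(7,)]
Query 2 returns: [(2,)]

Reason: COUNT(*) counts rows, COUNT(DISTINCT customer) counts unique customers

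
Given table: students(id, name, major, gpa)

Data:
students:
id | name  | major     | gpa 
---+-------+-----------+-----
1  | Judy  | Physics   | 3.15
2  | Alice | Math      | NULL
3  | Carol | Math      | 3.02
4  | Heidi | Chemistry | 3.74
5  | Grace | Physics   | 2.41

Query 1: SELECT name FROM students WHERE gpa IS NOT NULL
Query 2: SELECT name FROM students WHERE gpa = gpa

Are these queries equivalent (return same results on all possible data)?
Yes, equivalent

Both queries return: [('Carol',), ('Grace',), ('Heidi',), ('Judy',)]

Reason: IS NOT NULL vs self-equality (both exclude NULLs)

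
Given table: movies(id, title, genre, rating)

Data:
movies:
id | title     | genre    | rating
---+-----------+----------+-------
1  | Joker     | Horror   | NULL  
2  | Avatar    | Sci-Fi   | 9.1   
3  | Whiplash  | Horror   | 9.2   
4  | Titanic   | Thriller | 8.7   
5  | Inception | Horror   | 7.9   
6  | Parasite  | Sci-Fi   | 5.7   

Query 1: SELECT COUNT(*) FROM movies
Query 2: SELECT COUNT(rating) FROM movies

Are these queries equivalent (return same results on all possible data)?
No, not equivalent

Query 1 returns: [(6,)]
Query 2 returns: [(5,)]

Reason: COUNT(*) includes NULLs, COUNT(column) excludes them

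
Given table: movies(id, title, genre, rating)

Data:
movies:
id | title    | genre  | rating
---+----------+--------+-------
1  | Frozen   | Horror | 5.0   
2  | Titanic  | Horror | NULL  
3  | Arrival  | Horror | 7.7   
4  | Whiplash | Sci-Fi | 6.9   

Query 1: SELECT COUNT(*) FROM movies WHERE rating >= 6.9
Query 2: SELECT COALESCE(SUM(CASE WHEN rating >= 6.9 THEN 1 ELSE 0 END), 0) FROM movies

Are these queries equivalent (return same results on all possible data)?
Yes, equivalent

Both queries return: [(2,)]

Reason: COUNT with WHERE vs conditional SUM (COALESCE handles empty-table NULL)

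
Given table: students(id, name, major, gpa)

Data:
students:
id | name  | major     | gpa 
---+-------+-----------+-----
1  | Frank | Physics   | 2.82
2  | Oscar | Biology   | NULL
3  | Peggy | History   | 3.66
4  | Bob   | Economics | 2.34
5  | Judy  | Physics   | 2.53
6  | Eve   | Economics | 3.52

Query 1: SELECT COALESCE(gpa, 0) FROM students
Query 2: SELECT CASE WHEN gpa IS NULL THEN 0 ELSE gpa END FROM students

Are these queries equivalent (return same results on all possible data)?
Yes, equivalent

Both queries return: [(0,), (2.34,), (2.53,), (2.82,), (3.52,), (3.66,)]

Reason: COALESCE vs CASE for NULL handling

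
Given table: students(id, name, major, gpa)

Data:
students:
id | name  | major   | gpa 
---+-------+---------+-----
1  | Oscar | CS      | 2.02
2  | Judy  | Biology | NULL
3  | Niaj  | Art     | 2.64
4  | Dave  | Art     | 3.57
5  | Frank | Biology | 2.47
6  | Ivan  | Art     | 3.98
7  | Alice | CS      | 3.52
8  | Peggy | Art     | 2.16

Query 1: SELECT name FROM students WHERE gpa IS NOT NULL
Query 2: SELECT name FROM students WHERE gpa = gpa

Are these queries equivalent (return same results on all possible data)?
Yes, equivalent

Both queries return: [('Alice',), ('Dave',), ('Frank',), ('Ivan',), ('Niaj',), ('Oscar',), ('Peggy',)]

Reason: IS NOT NULL vs self-equality (both exclude NULLs)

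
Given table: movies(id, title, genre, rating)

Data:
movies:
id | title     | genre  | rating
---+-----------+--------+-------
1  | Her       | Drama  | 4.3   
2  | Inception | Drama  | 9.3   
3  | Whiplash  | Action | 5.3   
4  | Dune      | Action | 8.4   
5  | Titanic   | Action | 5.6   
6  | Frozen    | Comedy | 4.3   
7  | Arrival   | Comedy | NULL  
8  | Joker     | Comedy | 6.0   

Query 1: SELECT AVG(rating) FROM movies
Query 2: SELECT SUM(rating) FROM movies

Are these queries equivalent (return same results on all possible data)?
No, not equivalent

Query 1 returns: [(6.171428571428572,)]
Query 2 returns: [(43.2,)]

Reason: AVG vs SUM give different aggregate values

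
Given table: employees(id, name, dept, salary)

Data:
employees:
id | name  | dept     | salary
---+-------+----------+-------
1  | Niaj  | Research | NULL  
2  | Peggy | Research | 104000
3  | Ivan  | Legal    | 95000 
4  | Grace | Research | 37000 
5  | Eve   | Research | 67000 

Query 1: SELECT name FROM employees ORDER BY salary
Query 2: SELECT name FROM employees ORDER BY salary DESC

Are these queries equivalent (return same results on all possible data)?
No, not equivalent

Query 1 returns: [('Niaj',), ('Grace',), ('Eve',), ('Ivan',), ('Peggy',)]
Query 2 returns: [('Peggy',), ('Ivan',), ('Eve',), ('Grace',), ('Niaj',)]

Reason: ASC vs DESC gives opposite ordering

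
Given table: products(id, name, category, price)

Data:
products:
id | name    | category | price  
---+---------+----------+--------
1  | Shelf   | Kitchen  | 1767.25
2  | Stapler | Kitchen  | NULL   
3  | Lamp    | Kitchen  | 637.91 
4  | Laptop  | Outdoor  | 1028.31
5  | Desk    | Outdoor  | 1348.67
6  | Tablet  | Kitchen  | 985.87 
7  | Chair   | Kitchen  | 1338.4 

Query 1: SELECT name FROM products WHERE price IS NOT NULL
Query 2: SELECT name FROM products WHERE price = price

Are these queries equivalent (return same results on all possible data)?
Yes, equivalent

Both queries return: [('Chair',), ('Desk',), ('Lamp',), ('Laptop',), ('Shelf',), ('Tablet',)]

Reason: IS NOT NULL vs self-equality (both exclude NULLs)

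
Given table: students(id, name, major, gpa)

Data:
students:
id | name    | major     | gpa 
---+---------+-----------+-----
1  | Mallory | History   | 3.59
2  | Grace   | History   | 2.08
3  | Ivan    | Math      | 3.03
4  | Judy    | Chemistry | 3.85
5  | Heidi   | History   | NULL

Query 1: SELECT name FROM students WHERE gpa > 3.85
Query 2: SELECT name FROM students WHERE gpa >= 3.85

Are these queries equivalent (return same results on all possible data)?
No, not equivalent

Query 1 returns: []
Query 2 returns: [('Judy',)]

Reason: > vs >= gives different results when gpa = 3.85 exists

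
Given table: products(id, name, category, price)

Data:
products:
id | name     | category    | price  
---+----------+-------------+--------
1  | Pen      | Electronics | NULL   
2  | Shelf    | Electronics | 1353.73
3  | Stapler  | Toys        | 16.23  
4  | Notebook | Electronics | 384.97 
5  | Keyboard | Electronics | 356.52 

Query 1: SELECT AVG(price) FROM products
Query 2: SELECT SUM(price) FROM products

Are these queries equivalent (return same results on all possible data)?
No, not equivalent

Query 1 returns: [(527.8625,)]
Query 2 returns: [(2111.45,)]

Reason: AVG vs SUM give different aggregate values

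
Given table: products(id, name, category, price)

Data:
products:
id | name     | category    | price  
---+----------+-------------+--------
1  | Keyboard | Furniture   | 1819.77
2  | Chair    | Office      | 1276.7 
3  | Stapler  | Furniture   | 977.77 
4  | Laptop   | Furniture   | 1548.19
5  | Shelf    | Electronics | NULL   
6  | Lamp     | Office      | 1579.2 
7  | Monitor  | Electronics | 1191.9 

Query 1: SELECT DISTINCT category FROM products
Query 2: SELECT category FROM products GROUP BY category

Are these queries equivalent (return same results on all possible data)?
Yes, equivalent

Both queries return: [('Electronics',), ('Furniture',), ('Office',)]

Reason: Both get unique categorys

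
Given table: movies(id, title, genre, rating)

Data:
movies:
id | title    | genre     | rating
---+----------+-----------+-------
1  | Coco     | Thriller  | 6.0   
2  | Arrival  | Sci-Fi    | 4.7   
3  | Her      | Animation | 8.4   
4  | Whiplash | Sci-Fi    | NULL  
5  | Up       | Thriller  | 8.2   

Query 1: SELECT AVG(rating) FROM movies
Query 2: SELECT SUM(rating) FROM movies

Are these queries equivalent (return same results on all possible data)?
No, not equivalent

Query 1 returns: [(6.825,)]
Query 2 returns: [(27.3,)]

Reason: AVG vs SUM give different aggregate values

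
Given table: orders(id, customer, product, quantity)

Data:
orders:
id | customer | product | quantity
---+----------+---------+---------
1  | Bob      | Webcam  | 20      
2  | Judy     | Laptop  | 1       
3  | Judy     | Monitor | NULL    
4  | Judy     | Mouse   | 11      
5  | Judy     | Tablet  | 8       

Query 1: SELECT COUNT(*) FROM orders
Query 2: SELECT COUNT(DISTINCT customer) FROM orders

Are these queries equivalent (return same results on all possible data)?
No, not equivalent

Query 1 returns: [(5,)]
Query 2 returns: [(2,)]

Reason: COUNT(*) counts rows, COUNT(DISTINCT customer) counts unique customers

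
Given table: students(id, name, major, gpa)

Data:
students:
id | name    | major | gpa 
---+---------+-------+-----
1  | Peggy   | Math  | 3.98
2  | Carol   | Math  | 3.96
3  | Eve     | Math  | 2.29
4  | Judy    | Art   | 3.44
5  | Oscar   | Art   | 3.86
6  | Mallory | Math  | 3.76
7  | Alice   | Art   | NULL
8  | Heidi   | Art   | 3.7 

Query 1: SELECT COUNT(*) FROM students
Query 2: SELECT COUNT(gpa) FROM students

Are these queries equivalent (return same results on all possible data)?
No, not equivalent

Query 1 returns: [(8,)]
Query 2 returns: [(7,)]

Reason: COUNT(*) includes NULLs, COUNT(column) excludes them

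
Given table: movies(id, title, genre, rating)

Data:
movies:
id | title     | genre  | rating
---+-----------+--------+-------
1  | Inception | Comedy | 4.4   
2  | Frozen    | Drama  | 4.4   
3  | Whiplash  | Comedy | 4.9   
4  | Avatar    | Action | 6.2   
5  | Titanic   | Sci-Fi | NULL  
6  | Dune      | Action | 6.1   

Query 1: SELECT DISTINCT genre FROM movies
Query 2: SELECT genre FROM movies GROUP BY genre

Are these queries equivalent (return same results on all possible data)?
Yes, equivalent

Both queries return: [('Action',), ('Comedy',), ('Drama',), ('Sci-Fi',)]

Reason: Both get unique genres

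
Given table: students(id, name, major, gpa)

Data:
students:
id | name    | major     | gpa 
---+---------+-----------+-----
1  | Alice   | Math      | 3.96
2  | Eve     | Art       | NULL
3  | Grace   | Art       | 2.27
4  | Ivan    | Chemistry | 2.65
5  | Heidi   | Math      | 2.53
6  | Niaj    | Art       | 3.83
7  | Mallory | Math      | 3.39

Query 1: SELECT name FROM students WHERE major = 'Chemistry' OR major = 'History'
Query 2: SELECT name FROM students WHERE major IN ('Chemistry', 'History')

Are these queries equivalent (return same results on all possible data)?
Yes, equivalent

Both queries return: [('Ivan',)]

Reason: OR vs IN are equivalent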